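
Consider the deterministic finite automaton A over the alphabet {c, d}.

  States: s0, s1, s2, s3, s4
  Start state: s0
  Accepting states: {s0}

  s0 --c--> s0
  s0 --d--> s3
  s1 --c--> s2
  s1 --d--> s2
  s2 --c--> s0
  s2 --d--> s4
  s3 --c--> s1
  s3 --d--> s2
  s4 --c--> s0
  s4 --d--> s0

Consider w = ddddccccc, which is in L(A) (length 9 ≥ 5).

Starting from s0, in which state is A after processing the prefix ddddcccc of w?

s0

State sequence: s0 -d-> s3 -d-> s2 -d-> s4 -d-> s0 -c-> s0 -c-> s0 -c-> s0 -c-> s0

After reading 8 characters, A is in state s0.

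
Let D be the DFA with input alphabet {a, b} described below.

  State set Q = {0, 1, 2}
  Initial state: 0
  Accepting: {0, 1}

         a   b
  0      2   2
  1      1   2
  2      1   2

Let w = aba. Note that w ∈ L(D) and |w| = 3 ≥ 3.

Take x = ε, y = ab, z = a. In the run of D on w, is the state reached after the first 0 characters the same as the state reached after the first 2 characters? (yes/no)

no

Run of D on the first 2 characters of w = a b:
  step 0: 0  (start)
  step 1: 2  (read a: 0→2)
  step 2: 2  (read b: 2→2)

After x (step 0): 0. After xy (step 2): 2.
They differ (0 ≠ 2), so y is not a cycle from the state after x; this split is not the one the pumping-lemma construction produces, and pumping y need not keep the string in L(D).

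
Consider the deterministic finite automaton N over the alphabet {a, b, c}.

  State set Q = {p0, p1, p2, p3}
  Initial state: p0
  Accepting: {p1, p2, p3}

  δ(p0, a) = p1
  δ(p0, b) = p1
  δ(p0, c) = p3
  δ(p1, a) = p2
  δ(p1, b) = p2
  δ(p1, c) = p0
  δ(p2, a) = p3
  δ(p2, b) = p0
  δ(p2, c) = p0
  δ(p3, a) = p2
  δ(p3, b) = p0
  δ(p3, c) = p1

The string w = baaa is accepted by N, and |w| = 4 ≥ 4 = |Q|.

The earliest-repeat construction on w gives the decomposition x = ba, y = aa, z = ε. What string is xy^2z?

xy^2z = ba·aa·aa·ε = baaaaa.
Reading y = aa takes N from p2 back to p2, so after x·y·y the machine is still in p2, and z then leads to the accepting state p2. Hence baaaaa ∈ L(N).

baaaaa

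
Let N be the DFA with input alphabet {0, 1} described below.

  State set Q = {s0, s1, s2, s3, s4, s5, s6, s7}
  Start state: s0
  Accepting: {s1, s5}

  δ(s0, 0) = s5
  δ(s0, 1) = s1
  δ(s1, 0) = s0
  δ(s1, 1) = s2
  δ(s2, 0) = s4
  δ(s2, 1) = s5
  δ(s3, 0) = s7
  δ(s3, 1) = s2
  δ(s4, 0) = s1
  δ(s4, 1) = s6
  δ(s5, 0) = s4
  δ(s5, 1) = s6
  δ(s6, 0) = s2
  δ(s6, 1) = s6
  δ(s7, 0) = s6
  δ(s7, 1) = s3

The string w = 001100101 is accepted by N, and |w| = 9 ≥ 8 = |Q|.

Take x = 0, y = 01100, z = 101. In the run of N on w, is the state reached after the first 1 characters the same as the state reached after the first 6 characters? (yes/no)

no

State sequence: s0 -0-> s5 -0-> s4 -1-> s6 -1-> s6 -0-> s2 -0-> s4

After x (step 1): s5. After xy (step 6): s4.
They differ (s5 ≠ s4), so y is not a cycle from the state after x; this split is not the one the pumping-lemma construction produces, and pumping y need not keep the string in L(N).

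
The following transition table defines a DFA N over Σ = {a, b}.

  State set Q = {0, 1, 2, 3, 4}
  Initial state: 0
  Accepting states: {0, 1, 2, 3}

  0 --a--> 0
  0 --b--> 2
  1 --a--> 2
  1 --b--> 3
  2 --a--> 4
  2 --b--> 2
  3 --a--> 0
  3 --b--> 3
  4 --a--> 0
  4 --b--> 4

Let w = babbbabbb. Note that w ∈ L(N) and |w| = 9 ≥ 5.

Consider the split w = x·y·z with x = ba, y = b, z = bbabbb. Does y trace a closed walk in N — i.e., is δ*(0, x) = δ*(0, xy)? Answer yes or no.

State sequence: 0 -b-> 2 -a-> 4 -b-> 4

After x (step 2): 4. After xy (step 3): 4.
They match, so y = b drives N around a cycle from 4 back to itself; pumping y any number of times keeps N in 4 before reading z, and xyⁱz ∈ L(N) for every i ≥ 0.

yes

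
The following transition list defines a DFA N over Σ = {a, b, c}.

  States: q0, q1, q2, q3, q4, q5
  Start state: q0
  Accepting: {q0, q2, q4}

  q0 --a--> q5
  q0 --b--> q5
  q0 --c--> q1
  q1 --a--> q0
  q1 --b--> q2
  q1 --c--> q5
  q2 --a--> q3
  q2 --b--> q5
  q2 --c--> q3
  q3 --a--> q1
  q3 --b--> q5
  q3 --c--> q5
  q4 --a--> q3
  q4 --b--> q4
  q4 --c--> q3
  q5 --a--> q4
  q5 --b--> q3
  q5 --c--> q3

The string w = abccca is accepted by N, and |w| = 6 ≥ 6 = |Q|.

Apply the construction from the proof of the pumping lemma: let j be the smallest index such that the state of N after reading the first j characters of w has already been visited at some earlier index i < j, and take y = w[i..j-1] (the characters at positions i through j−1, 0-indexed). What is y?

Run of N on w = a b c c c a:
  step 0: q0  (start)
  step 1: q5  (read a: q0→q5)
  step 2: q3  (read b: q5→q3)
  step 3: q5  (read c: q3→q5)   ← first repeat (q5 seen earlier)
  step 4: q3  (read c: q5→q3)
  step 5: q5  (read c: q3→q5)
  step 6: q4  (read a: q5→q4)

So i = 1, j = 3, giving x = w[0:1] = a, y = w[1:3] = bc, z = w[3:6] = cca.
Check: |xy| = 3 ≤ 6 and |y| = 2 ≥ 1. Reading y takes N from q5 back to q5, so every xyⁱz is accepted.

bc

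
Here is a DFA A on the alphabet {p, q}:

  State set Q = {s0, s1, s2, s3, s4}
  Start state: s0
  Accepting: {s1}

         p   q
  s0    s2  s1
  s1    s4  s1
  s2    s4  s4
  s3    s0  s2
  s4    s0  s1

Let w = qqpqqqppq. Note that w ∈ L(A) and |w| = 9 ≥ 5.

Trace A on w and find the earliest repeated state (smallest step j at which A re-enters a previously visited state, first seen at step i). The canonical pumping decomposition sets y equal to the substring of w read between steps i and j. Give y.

q

State sequence: s0 -q-> s1 -q-> s1 -p-> s4 -q-> s1 -q-> s1 -q-> s1 -p-> s4 -p-> s0 -q-> s1
First repeat at step 2: s1 was already visited.

So i = 1, j = 2, giving x = w[0:1] = q, y = w[1:2] = q, z = w[2:9] = pqqqppq.
Check: |xy| = 2 ≤ 5 and |y| = 1 ≥ 1. Reading y takes A from s1 back to s1, so every xyⁱz is accepted.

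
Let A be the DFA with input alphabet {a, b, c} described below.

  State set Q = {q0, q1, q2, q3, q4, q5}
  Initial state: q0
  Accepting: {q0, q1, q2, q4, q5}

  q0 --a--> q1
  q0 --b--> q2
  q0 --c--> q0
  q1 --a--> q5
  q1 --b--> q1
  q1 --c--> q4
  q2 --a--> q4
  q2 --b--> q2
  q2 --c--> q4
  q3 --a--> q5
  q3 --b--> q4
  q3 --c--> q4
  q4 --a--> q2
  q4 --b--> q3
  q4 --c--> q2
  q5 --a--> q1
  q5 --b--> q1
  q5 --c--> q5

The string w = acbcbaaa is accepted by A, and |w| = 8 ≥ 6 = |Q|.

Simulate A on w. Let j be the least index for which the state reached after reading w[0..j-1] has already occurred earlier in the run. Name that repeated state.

State sequence: q0 -a-> q1 -c-> q4 -b-> q3 -c-> q4 -b-> q3 -a-> q5 -a-> q1 -a-> q5
First repeat at step 4: q4 was already visited.

The earliest repeat is at step j = 4: A is in q4, which it already visited at step i = 2.
The DFA has 6 states, so the proof of the pumping lemma guarantees a repeated state among the first 6+1 visited; the segment between the two visits is the pumpable y.

q4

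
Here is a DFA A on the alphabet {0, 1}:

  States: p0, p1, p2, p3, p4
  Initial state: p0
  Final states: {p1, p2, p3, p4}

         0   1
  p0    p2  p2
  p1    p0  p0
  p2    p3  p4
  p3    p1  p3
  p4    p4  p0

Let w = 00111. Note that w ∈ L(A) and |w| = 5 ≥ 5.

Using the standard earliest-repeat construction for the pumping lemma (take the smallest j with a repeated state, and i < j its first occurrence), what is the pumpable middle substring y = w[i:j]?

1

Run of A on w = 0 0 1 1 1:
  step 0: p0  (start)
  step 1: p2  (read 0: p0→p2)
  step 2: p3  (read 0: p2→p3)
  step 3: p3  (read 1: p3→p3)   ← first repeat (p3 seen earlier)
  step 4: p3  (read 1: p3→p3)
  step 5: p3  (read 1: p3→p3)

So i = 2, j = 3, giving x = w[0:2] = 00, y = w[2:3] = 1, z = w[3:5] = 11.
Check: |xy| = 3 ≤ 5 and |y| = 1 ≥ 1. Reading y takes A from p3 back to p3, so every xyⁱz is accepted.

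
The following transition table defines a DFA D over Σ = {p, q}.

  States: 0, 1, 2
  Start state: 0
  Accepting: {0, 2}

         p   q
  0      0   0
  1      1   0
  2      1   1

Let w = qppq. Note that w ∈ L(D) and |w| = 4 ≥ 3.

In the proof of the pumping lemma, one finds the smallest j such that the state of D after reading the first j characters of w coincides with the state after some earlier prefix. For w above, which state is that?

State sequence: 0 -q-> 0 -p-> 0 -p-> 0 -q-> 0
First repeat at step 1: 0 was already visited.

The earliest repeat is at step j = 1: D is in 0, which it already visited at step i = 0.

0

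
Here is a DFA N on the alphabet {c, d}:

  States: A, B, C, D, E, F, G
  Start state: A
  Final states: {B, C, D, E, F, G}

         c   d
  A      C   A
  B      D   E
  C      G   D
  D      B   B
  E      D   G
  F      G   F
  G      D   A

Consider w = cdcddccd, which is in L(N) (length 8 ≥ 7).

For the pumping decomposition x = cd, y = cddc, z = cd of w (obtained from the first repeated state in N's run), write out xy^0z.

xy⁰z = xz = cd·cd = cdcd.
Reading y = cddc takes N from D back to D, so after x the machine is still in D, and z then leads to the accepting state E. Hence cdcd ∈ L(N).

cdcd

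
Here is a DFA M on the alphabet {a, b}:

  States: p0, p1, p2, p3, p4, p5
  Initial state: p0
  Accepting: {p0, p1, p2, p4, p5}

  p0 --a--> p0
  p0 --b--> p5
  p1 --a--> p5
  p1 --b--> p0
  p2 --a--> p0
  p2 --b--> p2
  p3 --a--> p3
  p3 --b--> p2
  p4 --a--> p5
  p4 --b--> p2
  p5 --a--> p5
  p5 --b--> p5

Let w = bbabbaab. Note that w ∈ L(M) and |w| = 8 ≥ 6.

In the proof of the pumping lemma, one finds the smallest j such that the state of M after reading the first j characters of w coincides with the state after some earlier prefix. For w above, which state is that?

Run of M on w = b b a b b a a b:
  step 0: p0  (start)
  step 1: p5  (read b: p0→p5)
  step 2: p5  (read b: p5→p5)   ← first repeat (p5 seen earlier)
  step 3: p5  (read a: p5→p5)
  step 4: p5  (read b: p5→p5)
  step 5: p5  (read b: p5→p5)
  step 6: p5  (read a: p5→p5)
  step 7: p5  (read a: p5→p5)
  step 8: p5  (read b: p5→p5)

The earliest repeat is at step j = 2: M is in p5, which it already visited at step i = 1.
Since M has 6 states, any run of length ≥ 6 visits 6+1 states, so by pigeonhole some state repeats within the first 6 steps — that repeat gives the pumpable loop.

p5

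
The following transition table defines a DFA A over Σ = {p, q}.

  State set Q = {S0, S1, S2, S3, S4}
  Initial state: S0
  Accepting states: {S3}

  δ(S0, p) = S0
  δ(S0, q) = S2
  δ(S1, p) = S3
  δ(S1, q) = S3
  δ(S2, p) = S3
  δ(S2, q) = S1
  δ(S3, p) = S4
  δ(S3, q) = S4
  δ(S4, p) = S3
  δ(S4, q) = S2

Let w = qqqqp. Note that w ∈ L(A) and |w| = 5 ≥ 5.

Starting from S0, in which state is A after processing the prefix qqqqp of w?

State sequence: S0 -q-> S2 -q-> S1 -q-> S3 -q-> S4 -p-> S3

After reading 5 characters, A is in state S3.

S3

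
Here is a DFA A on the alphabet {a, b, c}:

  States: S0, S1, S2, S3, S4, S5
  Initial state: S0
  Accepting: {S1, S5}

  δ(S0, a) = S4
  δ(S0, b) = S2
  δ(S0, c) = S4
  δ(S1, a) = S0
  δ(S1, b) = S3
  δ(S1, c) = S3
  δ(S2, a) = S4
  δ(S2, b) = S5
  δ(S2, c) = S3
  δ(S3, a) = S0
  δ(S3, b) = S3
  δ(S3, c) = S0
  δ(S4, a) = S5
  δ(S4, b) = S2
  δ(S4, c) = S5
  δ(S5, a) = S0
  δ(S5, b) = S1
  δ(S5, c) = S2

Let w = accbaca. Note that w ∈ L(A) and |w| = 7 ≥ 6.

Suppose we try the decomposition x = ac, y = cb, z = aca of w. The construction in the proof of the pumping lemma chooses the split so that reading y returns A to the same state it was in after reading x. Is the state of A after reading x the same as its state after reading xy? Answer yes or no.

yes

State sequence: S0 -a-> S4 -c-> S5 -c-> S2 -b-> S5

After x (step 2): S5. After xy (step 4): S5.
They match, so y = cb drives A around a cycle from S5 back to itself; pumping y any number of times keeps A in S5 before reading z, and xyⁱz ∈ L(A) for every i ≥ 0.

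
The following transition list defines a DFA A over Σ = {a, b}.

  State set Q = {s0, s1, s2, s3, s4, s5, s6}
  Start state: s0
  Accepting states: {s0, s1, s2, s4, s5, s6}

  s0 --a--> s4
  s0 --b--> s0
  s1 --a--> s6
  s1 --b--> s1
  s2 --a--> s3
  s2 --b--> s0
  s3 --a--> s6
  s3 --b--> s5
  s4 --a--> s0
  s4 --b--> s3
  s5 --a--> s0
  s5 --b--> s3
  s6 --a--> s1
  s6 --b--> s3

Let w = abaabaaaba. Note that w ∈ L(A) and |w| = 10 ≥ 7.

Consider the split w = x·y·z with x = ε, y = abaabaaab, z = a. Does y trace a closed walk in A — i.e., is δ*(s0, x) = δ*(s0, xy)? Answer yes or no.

State sequence: s0 -a-> s4 -b-> s3 -a-> s6 -a-> s1 -b-> s1 -a-> s6 -a-> s1 -a-> s6 -b-> s3

After x (step 0): s0. After xy (step 9): s3.
They differ (s0 ≠ s3), so y is not a cycle from the state after x; this split is not the one the pumping-lemma construction produces, and pumping y need not keep the string in L(A).

no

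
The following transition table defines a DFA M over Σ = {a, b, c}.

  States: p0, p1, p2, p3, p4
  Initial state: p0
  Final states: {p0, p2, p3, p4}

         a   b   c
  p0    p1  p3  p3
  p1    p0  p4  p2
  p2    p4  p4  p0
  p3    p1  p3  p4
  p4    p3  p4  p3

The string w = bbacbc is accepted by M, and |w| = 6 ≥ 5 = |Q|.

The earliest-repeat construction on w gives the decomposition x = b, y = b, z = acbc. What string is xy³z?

xy^3z = b·b·b·b·acbc = bbbbacbc.
Reading y = b takes M from p3 back to p3, so after x·y·y·y the machine is still in p3, and z then leads to the accepting state p3. Hence bbbbacbc ∈ L(M).

bbbbacbc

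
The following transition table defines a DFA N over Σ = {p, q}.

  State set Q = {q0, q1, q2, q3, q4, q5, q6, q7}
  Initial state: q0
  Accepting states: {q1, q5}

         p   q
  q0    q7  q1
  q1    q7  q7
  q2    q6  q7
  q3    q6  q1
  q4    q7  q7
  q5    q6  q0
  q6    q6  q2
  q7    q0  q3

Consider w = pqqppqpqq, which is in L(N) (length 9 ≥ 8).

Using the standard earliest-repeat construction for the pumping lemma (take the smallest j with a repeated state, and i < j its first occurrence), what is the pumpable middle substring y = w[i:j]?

Run of N on w = p q q p p q p q q:
  step 0: q0  (start)
  step 1: q7  (read p: q0→q7)
  step 2: q3  (read q: q7→q3)
  step 3: q1  (read q: q3→q1)
  step 4: q7  (read p: q1→q7)   ← first repeat (q7 seen earlier)
  step 5: q0  (read p: q7→q0)
  step 6: q1  (read q: q0→q1)
  step 7: q7  (read p: q1→q7)
  step 8: q3  (read q: q7→q3)
  step 9: q1  (read q: q3→q1)

So i = 1, j = 4, giving x = w[0:1] = p, y = w[1:4] = qqp, z = w[4:9] = pqpqq.
Check: |xy| = 4 ≤ 8 and |y| = 3 ≥ 1. Reading y takes N from q7 back to q7, so every xyⁱz is accepted.
Since N has 8 states, any run of length ≥ 8 visits 8+1 states, so by pigeonhole some state repeats within the first 8 steps — that repeat gives the pumpable loop.

qqp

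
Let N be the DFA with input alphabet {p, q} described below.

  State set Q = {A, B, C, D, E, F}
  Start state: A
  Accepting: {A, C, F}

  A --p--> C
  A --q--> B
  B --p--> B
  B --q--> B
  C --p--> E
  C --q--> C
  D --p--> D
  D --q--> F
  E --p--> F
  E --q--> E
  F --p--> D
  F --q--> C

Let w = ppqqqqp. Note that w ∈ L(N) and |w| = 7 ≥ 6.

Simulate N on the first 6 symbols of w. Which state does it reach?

Run of N on the first 6 characters of w = p p q q q q:
  step 0: A  (start)
  step 1: C  (read p: A→C)
  step 2: E  (read p: C→E)
  step 3: E  (read q: E→E)
  step 4: E  (read q: E→E)
  step 5: E  (read q: E→E)
  step 6: E  (read q: E→E)

After reading 6 characters, N is in state E.

E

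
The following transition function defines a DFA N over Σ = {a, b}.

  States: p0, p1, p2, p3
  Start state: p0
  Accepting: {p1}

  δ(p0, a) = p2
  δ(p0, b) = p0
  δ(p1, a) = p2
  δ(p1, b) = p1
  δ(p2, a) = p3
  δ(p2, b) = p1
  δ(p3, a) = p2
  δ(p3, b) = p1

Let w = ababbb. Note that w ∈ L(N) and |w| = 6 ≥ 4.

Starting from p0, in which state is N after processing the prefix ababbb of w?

Run of N on the first 6 characters of w = a b a b b b:
  step 0: p0  (start)
  step 1: p2  (read a: p0→p2)
  step 2: p1  (read b: p2→p1)
  step 3: p2  (read a: p1→p2)
  step 4: p1  (read b: p2→p1)
  step 5: p1  (read b: p1→p1)
  step 6: p1  (read b: p1→p1)

After reading 6 characters, N is in state p1.
(This kind of state-tracing is the core of the pumping-lemma construction: with 4 states, pigeonhole forces a repeat within the first 4 steps.)

p1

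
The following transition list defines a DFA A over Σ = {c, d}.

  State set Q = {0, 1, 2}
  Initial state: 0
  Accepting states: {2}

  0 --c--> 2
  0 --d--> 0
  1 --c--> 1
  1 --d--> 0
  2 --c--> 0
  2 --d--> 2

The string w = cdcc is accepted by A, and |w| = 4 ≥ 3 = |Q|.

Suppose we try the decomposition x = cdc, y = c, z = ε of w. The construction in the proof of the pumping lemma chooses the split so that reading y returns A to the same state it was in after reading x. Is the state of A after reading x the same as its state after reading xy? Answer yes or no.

Run of A on the first 4 characters of w = c d c c:
  step 0: 0  (start)
  step 1: 2  (read c: 0→2)
  step 2: 2  (read d: 2→2)
  step 3: 0  (read c: 2→0)
  step 4: 2  (read c: 0→2)

After x (step 3): 0. After xy (step 4): 2.
They differ (0 ≠ 2), so y is not a cycle from the state after x; this split is not the one the pumping-lemma construction produces, and pumping y need not keep the string in L(A).

no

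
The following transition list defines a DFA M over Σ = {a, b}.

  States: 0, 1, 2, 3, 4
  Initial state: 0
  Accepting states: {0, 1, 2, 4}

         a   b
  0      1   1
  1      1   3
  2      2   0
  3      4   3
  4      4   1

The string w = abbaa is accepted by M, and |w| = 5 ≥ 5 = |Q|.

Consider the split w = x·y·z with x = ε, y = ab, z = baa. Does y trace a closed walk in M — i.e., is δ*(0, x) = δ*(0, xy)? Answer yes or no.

no

Run of M on the first 2 characters of w = a b:
  step 0: 0  (start)
  step 1: 1  (read a: 0→1)
  step 2: 3  (read b: 1→3)

After x (step 0): 0. After xy (step 2): 3.
They differ (0 ≠ 3), so y is not a cycle from the state after x; this split is not the one the pumping-lemma construction produces, and pumping y need not keep the string in L(M).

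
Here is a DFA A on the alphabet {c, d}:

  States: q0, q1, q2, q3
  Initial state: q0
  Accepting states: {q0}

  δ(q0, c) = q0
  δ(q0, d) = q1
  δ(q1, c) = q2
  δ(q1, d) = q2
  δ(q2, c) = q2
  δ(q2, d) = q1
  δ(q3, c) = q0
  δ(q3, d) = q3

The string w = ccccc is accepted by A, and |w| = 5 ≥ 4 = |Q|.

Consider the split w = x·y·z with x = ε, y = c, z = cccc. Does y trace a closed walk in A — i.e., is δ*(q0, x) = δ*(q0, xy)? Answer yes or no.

Run of A on the first 1 characters of w = c:
  step 0: q0  (start)
  step 1: q0  (read c: q0→q0)

After x (step 0): q0. After xy (step 1): q0.
They match, so y = c drives A around a cycle from q0 back to itself; pumping y any number of times keeps A in q0 before reading z, and xyⁱz ∈ L(A) for every i ≥ 0.

yes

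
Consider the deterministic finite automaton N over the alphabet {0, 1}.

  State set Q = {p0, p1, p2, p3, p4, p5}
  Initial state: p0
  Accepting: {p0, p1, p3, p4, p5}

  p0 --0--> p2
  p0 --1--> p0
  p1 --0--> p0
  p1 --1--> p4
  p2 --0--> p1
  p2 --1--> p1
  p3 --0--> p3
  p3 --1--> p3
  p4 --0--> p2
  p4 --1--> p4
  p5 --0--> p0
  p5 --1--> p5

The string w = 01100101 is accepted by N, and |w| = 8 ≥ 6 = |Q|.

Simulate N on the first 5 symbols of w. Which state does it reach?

p1

Run of N on the first 5 characters of w = 0 1 1 0 0:
  step 0: p0  (start)
  step 1: p2  (read 0: p0→p2)
  step 2: p1  (read 1: p2→p1)
  step 3: p4  (read 1: p1→p4)
  step 4: p2  (read 0: p4→p2)
  step 5: p1  (read 0: p2→p1)

After reading 5 characters, N is in state p1.
(This kind of state-tracing is the core of the pumping-lemma construction: with 6 states, pigeonhole forces a repeat within the first 6 steps.)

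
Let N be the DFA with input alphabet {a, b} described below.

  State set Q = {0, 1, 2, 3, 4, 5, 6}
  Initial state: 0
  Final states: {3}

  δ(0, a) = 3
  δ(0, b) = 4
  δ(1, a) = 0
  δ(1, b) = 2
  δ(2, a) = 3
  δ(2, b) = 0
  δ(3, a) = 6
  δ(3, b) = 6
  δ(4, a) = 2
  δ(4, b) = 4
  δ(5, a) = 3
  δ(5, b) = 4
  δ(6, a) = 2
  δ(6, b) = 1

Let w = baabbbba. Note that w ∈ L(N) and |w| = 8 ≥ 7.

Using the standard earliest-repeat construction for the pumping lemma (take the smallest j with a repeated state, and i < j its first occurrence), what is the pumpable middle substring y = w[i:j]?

abbb

Run of N on w = b a a b b b b a:
  step 0: 0  (start)
  step 1: 4  (read b: 0→4)
  step 2: 2  (read a: 4→2)
  step 3: 3  (read a: 2→3)
  step 4: 6  (read b: 3→6)
  step 5: 1  (read b: 6→1)
  step 6: 2  (read b: 1→2)   ← first repeat (2 seen earlier)
  step 7: 0  (read b: 2→0)
  step 8: 3  (read a: 0→3)

So i = 2, j = 6, giving x = w[0:2] = ba, y = w[2:6] = abbb, z = w[6:8] = ba.
Check: |xy| = 6 ≤ 7 and |y| = 4 ≥ 1. Reading y takes N from 2 back to 2, so every xyⁱz is accepted.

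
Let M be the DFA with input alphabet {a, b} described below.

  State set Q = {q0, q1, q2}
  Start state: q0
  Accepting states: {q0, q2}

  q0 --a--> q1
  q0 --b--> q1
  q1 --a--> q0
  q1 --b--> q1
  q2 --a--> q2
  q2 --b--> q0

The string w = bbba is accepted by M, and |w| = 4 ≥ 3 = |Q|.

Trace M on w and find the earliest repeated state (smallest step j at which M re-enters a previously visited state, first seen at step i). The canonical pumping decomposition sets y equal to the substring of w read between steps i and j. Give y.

b

Run of M on w = b b b a:
  step 0: q0  (start)
  step 1: q1  (read b: q0→q1)
  step 2: q1  (read b: q1→q1)   ← first repeat (q1 seen earlier)
  step 3: q1  (read b: q1→q1)
  step 4: q0  (read a: q1→q0)

So i = 1, j = 2, giving x = w[0:1] = b, y = w[1:2] = b, z = w[2:4] = ba.
Check: |xy| = 2 ≤ 3 and |y| = 1 ≥ 1. Reading y takes M from q1 back to q1, so every xyⁱz is accepted.
With |Q| = 3, pigeonhole forces a state repeat no later than step 3; the substring read between the first and second visits to that state can be pumped.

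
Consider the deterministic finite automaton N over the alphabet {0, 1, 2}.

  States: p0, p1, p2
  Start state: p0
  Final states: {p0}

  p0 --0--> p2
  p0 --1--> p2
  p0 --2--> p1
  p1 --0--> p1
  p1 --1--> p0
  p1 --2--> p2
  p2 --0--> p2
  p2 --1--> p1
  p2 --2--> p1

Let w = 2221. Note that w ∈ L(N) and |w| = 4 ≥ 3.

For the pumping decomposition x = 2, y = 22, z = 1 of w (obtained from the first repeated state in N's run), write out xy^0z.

21

xy⁰z = xz = 2·1 = 21.
Reading y = 22 takes N from p1 back to p1, so after x the machine is still in p1, and z then leads to the accepting state p0. Hence 21 ∈ L(N).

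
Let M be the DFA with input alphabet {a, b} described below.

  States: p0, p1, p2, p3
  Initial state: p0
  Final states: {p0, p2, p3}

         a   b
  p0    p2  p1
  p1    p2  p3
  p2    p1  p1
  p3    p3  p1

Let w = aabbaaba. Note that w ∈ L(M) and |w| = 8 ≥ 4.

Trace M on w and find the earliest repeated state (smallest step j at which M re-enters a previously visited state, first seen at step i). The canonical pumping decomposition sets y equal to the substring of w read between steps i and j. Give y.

bb

State sequence: p0 -a-> p2 -a-> p1 -b-> p3 -b-> p1 -a-> p2 -a-> p1 -b-> p3 -a-> p3
First repeat at step 4: p1 was already visited.

So i = 2, j = 4, giving x = w[0:2] = aa, y = w[2:4] = bb, z = w[4:8] = aaba.
Check: |xy| = 4 ≤ 4 and |y| = 2 ≥ 1. Reading y takes M from p1 back to p1, so every xyⁱz is accepted.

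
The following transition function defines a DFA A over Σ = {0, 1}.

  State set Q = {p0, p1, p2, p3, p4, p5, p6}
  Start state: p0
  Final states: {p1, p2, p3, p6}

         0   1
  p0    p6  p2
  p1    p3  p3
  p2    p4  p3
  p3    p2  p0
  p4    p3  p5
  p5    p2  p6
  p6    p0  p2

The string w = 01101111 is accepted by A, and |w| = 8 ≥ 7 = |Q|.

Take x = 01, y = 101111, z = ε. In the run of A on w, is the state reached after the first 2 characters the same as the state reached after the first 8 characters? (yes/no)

no

State sequence: p0 -0-> p6 -1-> p2 -1-> p3 -0-> p2 -1-> p3 -1-> p0 -1-> p2 -1-> p3

After x (step 2): p2. After xy (step 8): p3.
They differ (p2 ≠ p3), so y is not a cycle from the state after x; this split is not the one the pumping-lemma construction produces, and pumping y need not keep the string in L(A).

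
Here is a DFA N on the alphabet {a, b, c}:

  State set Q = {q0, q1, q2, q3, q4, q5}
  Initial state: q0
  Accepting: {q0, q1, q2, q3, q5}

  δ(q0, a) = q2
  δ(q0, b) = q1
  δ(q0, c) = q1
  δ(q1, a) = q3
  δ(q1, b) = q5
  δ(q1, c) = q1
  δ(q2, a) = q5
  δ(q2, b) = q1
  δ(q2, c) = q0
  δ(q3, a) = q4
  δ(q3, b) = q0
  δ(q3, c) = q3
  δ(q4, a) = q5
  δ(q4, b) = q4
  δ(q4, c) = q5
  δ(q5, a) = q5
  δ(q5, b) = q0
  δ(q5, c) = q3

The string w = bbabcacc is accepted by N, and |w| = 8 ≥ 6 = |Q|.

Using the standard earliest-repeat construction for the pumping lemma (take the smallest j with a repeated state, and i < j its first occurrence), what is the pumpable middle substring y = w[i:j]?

a

Run of N on w = b b a b c a c c:
  step 0: q0  (start)
  step 1: q1  (read b: q0→q1)
  step 2: q5  (read b: q1→q5)
  step 3: q5  (read a: q5→q5)   ← first repeat (q5 seen earlier)
  step 4: q0  (read b: q5→q0)
  step 5: q1  (read c: q0→q1)
  step 6: q3  (read a: q1→q3)
  step 7: q3  (read c: q3→q3)
  step 8: q3  (read c: q3→q3)

So i = 2, j = 3, giving x = w[0:2] = bb, y = w[2:3] = a, z = w[3:8] = bcacc.
Check: |xy| = 3 ≤ 6 and |y| = 1 ≥ 1. Reading y takes N from q5 back to q5, so every xyⁱz is accepted.
Pumping length from the standard proof: p = 6 (the number of states). The repeated state found above gives |xy| = j ≤ 6 and |y| = j − i ≥ 1.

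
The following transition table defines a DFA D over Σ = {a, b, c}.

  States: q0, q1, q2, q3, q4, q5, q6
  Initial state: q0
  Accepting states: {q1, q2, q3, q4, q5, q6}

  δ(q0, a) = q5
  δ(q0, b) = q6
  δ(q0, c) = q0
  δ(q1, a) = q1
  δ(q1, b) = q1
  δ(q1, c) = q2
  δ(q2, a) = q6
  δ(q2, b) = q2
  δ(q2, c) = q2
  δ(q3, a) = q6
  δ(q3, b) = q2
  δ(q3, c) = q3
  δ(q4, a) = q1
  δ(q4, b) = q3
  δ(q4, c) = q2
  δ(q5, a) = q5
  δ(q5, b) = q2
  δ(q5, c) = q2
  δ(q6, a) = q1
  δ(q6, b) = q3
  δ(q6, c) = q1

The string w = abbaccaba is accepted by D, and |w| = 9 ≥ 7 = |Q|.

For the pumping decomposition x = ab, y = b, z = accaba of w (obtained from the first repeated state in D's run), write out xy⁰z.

abaccaba

xy⁰z = xz = ab·accaba = abaccaba.
Reading y = b takes D from q2 back to q2, so after x the machine is still in q2, and z then leads to the accepting state q6. Hence abaccaba ∈ L(D).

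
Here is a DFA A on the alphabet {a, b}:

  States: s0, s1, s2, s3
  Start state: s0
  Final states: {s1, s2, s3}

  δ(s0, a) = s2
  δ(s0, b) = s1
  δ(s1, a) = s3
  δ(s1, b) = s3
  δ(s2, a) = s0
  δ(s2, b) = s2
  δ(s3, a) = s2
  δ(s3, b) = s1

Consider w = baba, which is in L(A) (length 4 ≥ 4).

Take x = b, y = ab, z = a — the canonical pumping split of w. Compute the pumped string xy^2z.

bababa

xy^2z = b·ab·ab·a = bababa.
Reading y = ab takes A from s1 back to s1, so after x·y·y the machine is still in s1, and z then leads to the accepting state s3. Hence bababa ∈ L(A).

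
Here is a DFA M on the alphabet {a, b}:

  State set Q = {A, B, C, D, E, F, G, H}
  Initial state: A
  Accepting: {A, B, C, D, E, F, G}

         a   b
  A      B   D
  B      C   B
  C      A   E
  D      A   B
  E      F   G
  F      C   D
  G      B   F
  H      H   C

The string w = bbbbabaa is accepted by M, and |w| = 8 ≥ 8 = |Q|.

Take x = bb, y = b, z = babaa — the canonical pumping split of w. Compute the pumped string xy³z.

bbbbbbabaa

xy^3z = bb·b·b·b·babaa = bbbbbbabaa.
Reading y = b takes M from B back to B, so after x·y·y·y the machine is still in B, and z then leads to the accepting state C. Hence bbbbbbabaa ∈ L(M).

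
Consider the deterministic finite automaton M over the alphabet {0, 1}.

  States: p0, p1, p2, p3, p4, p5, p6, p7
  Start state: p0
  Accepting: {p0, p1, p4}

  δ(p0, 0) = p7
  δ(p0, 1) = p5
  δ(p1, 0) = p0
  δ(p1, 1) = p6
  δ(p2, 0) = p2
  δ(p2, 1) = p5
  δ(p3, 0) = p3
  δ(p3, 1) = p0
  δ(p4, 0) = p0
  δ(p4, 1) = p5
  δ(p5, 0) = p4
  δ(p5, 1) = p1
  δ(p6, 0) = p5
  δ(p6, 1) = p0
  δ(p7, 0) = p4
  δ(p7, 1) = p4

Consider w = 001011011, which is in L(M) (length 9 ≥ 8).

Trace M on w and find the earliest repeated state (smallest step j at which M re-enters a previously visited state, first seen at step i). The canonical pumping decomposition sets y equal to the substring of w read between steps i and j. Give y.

10

State sequence: p0 -0-> p7 -0-> p4 -1-> p5 -0-> p4 -1-> p5 -1-> p1 -0-> p0 -1-> p5 -1-> p1
First repeat at step 4: p4 was already visited.

So i = 2, j = 4, giving x = w[0:2] = 00, y = w[2:4] = 10, z = w[4:9] = 11011.
Check: |xy| = 4 ≤ 8 and |y| = 2 ≥ 1. Reading y takes M from p4 back to p4, so every xyⁱz is accepted.
With |Q| = 8, pigeonhole forces a state repeat no later than step 8; the substring read between the first and second visits to that state can be pumped.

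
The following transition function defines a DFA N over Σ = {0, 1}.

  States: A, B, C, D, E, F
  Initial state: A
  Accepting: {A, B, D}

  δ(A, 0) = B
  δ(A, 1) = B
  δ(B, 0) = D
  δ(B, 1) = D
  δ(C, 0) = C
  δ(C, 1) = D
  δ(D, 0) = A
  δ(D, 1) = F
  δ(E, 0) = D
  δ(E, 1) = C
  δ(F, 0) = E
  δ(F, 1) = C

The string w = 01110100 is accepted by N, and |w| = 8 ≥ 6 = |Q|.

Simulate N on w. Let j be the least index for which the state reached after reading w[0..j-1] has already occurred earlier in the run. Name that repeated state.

State sequence: A -0-> B -1-> D -1-> F -1-> C -0-> C -1-> D -0-> A -0-> B
First repeat at step 5: C was already visited.

The earliest repeat is at step j = 5: N is in C, which it already visited at step i = 4.

C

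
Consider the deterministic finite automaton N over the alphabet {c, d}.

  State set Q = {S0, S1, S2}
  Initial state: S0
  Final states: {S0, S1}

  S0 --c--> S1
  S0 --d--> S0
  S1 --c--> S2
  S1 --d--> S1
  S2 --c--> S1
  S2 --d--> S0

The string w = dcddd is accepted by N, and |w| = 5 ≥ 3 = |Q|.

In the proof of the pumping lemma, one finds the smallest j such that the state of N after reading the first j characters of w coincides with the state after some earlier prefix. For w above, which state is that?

S0

Run of N on w = d c d d d:
  step 0: S0  (start)
  step 1: S0  (read d: S0→S0)   ← first repeat (S0 seen earlier)
  step 2: S1  (read c: S0→S1)
  step 3: S1  (read d: S1→S1)
  step 4: S1  (read d: S1→S1)
  step 5: S1  (read d: S1→S1)

The earliest repeat is at step j = 1: N is in S0, which it already visited at step i = 0.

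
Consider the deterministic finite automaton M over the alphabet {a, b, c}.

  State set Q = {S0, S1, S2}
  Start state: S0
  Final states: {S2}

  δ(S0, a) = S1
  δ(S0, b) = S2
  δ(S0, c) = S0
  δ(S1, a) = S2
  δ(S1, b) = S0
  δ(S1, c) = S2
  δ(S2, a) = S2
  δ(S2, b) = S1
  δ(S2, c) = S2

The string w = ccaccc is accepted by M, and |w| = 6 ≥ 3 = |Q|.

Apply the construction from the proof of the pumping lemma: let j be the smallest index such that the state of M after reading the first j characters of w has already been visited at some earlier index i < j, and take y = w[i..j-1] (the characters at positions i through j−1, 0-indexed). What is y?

c

Run of M on w = c c a c c c:
  step 0: S0  (start)
  step 1: S0  (read c: S0→S0)   ← first repeat (S0 seen earlier)
  step 2: S0  (read c: S0→S0)
  step 3: S1  (read a: S0→S1)
  step 4: S2  (read c: S1→S2)
  step 5: S2  (read c: S2→S2)
  step 6: S2  (read c: S2→S2)

So i = 0, j = 1, giving x = w[0:0] = ε, y = w[0:1] = c, z = w[1:6] = caccc.
Check: |xy| = 1 ≤ 3 and |y| = 1 ≥ 1. Reading y takes M from S0 back to S0, so every xyⁱz is accepted.
Pumping length from the standard proof: p = 3 (the number of states). The repeated state found above gives |xy| = j ≤ 3 and |y| = j − i ≥ 1.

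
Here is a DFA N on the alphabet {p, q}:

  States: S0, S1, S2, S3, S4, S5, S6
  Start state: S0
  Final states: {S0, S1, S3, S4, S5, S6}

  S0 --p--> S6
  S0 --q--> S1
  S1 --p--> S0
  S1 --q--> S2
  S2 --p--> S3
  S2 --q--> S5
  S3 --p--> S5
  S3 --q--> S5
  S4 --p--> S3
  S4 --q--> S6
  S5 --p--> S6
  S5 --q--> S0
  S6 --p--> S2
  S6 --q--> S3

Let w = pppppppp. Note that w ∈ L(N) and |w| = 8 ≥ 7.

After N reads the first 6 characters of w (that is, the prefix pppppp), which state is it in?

S2

Run of N on the first 6 characters of w = p p p p p p:
  step 0: S0  (start)
  step 1: S6  (read p: S0→S6)
  step 2: S2  (read p: S6→S2)
  step 3: S3  (read p: S2→S3)
  step 4: S5  (read p: S3→S5)
  step 5: S6  (read p: S5→S6)
  step 6: S2  (read p: S6→S2)

After reading 6 characters, N is in state S2.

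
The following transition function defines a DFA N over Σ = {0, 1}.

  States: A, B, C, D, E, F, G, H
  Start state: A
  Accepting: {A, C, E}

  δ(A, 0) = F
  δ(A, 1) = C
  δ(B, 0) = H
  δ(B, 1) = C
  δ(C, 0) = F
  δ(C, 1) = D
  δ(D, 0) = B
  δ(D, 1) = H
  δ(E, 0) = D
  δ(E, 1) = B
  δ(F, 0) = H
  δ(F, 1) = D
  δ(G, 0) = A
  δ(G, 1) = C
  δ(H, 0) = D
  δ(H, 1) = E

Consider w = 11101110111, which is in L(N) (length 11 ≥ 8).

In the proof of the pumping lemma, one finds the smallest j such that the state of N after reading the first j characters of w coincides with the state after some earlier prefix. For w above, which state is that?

State sequence: A -1-> C -1-> D -1-> H -0-> D -1-> H -1-> E -1-> B -0-> H -1-> E -1-> B -1-> C
First repeat at step 4: D was already visited.

The earliest repeat is at step j = 4: N is in D, which it already visited at step i = 2.
Pumping length from the standard proof: p = 8 (the number of states). The repeated state found above gives |xy| = j ≤ 8 and |y| = j − i ≥ 1.

D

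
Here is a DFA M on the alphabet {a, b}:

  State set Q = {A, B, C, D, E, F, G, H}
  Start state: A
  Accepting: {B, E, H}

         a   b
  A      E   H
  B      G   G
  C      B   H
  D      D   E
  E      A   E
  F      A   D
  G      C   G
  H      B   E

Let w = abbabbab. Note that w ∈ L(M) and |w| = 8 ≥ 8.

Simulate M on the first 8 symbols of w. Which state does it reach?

State sequence: A -a-> E -b-> E -b-> E -a-> A -b-> H -b-> E -a-> A -b-> H

After reading 8 characters, M is in state H.
(This kind of state-tracing is the core of the pumping-lemma construction: with 8 states, pigeonhole forces a repeat within the first 8 steps.)

H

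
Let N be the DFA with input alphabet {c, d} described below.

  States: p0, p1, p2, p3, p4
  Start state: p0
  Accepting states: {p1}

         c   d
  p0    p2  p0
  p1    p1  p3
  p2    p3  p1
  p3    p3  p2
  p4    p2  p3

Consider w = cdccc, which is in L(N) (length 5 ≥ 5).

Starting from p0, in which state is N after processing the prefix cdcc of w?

State sequence: p0 -c-> p2 -d-> p1 -c-> p1 -c-> p1

After reading 4 characters, N is in state p1.

p1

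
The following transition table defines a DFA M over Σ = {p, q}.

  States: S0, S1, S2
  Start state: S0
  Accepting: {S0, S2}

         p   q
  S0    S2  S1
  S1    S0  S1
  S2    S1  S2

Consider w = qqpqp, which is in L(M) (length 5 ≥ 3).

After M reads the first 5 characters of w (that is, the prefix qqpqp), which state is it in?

State sequence: S0 -q-> S1 -q-> S1 -p-> S0 -q-> S1 -p-> S0

After reading 5 characters, M is in state S0.

S0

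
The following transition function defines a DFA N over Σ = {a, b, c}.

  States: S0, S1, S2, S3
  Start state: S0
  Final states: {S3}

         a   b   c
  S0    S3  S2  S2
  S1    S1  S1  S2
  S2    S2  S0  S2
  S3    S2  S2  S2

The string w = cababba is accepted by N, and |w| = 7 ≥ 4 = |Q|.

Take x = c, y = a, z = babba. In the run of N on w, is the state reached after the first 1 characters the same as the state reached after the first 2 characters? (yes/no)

State sequence: S0 -c-> S2 -a-> S2

After x (step 1): S2. After xy (step 2): S2.
They match, so y = a drives N around a cycle from S2 back to itself; pumping y any number of times keeps N in S2 before reading z, and xyⁱz ∈ L(N) for every i ≥ 0.

yes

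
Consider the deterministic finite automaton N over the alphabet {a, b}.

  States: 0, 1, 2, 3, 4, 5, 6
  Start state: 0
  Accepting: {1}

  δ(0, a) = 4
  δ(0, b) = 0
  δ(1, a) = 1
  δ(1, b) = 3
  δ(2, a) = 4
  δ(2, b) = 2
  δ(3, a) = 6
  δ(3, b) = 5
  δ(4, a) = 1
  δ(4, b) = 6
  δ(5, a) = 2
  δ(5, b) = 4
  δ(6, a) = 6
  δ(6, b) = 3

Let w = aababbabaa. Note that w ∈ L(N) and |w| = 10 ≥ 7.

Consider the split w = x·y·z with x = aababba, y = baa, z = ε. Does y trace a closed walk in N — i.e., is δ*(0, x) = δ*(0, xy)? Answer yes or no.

no

Run of N on the first 10 characters of w = a a b a b b a b a a:
  step 0: 0  (start)
  step 1: 4  (read a: 0→4)
  step 2: 1  (read a: 4→1)
  step 3: 3  (read b: 1→3)
  step 4: 6  (read a: 3→6)
  step 5: 3  (read b: 6→3)
  step 6: 5  (read b: 3→5)
  step 7: 2  (read a: 5→2)
  step 8: 2  (read b: 2→2)
  step 9: 4  (read a: 2→4)
  step 10: 1  (read a: 4→1)

After x (step 7): 2. After xy (step 10): 1.
They differ (2 ≠ 1), so y is not a cycle from the state after x; this split is not the one the pumping-lemma construction produces, and pumping y need not keep the string in L(N).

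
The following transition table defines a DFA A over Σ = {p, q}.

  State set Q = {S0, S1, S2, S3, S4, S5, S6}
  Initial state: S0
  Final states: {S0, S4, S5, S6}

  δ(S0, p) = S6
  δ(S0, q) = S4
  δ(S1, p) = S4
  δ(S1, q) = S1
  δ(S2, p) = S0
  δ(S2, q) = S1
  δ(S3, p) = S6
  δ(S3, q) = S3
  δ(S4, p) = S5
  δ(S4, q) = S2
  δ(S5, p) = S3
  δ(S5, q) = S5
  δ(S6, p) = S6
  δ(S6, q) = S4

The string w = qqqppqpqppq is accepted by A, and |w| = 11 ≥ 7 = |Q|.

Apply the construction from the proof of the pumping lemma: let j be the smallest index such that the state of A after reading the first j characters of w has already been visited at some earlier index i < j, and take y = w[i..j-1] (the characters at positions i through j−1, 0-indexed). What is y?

qqp

State sequence: S0 -q-> S4 -q-> S2 -q-> S1 -p-> S4 -p-> S5 -q-> S5 -p-> S3 -q-> S3 -p-> S6 -p-> S6 -q-> S4
First repeat at step 4: S4 was already visited.

So i = 1, j = 4, giving x = w[0:1] = q, y = w[1:4] = qqp, z = w[4:11] = pqpqppq.
Check: |xy| = 4 ≤ 7 and |y| = 3 ≥ 1. Reading y takes A from S4 back to S4, so every xyⁱz is accepted.
Since A has 7 states, any run of length ≥ 7 visits 7+1 states, so by pigeonhole some state repeats within the first 7 steps — that repeat gives the pumpable loop.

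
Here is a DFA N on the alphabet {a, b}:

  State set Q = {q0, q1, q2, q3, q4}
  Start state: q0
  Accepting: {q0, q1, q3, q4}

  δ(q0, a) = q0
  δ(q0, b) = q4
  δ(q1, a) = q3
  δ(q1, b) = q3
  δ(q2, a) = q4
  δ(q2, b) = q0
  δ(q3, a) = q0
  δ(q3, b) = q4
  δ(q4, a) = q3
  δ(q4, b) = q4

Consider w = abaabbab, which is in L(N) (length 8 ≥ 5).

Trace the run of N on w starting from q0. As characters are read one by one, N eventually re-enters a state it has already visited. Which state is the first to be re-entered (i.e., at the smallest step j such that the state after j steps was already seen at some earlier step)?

Run of N on w = a b a a b b a b:
  step 0: q0  (start)
  step 1: q0  (read a: q0→q0)   ← first repeat (q0 seen earlier)
  step 2: q4  (read b: q0→q4)
  step 3: q3  (read a: q4→q3)
  step 4: q0  (read a: q3→q0)
  step 5: q4  (read b: q0→q4)
  step 6: q4  (read b: q4→q4)
  step 7: q3  (read a: q4→q3)
  step 8: q4  (read b: q3→q4)

The earliest repeat is at step j = 1: N is in q0, which it already visited at step i = 0.
The DFA has 5 states, so the proof of the pumping lemma guarantees a repeated state among the first 5+1 visited; the segment between the two visits is the pumpable y.

q0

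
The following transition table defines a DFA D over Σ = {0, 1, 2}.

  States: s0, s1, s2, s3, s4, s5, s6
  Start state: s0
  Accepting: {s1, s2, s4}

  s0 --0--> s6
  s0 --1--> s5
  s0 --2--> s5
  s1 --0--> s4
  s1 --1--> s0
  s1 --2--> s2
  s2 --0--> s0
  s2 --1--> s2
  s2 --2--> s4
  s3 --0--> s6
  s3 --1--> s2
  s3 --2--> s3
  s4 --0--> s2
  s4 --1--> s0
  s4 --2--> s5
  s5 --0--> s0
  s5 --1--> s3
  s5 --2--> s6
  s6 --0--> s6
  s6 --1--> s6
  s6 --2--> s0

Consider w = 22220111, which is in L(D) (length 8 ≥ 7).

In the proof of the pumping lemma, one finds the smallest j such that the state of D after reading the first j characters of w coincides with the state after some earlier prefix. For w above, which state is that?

s0

Run of D on w = 2 2 2 2 0 1 1 1:
  step 0: s0  (start)
  step 1: s5  (read 2: s0→s5)
  step 2: s6  (read 2: s5→s6)
  step 3: s0  (read 2: s6→s0)   ← first repeat (s0 seen earlier)
  step 4: s5  (read 2: s0→s5)
  step 5: s0  (read 0: s5→s0)
  step 6: s5  (read 1: s0→s5)
  step 7: s3  (read 1: s5→s3)
  step 8: s2  (read 1: s3→s2)

The earliest repeat is at step j = 3: D is in s0, which it already visited at step i = 0.
Since D has 7 states, any run of length ≥ 7 visits 7+1 states, so by pigeonhole some state repeats within the first 7 steps — that repeat gives the pumpable loop.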